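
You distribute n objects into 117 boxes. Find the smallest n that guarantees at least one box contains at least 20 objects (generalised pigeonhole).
n = (20 − 1)·117 + 1 = 2224

By the generalised pigeonhole principle, to guarantee some box contains ≥ r objects we need more than (r − 1) · k objects total. Threshold: n = (r − 1) · k + 1. With r = 20 and k = 117: n = 19 · 117 + 1 = 2223 + 1 = 2224. For n = 2223 = 19 · 117, we can put exactly 19 objects in every box, avoiding 20 in any single one — so 2224 is tight.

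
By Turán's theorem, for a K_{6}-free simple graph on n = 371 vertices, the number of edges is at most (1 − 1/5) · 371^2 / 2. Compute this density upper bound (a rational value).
Turán density bound = (4/5) · 371^2/2 = 275282/5 ≈ 55056.4

Turán's theorem: ex(n, K_{r+1}) is achieved by the complete r-partite Turán graph T(n, r) with parts as balanced as possible, and is at most (1 − 1/r) · n^2/2. For r = 5, n = 371: the density bound is (4/5) · 137641/2 = 275282/5 ≈ 55056.4. The integer-valued extremum is e(T(371, 5)) = 55056, which is strictly less than the density bound 275282/5 since 5 ∤ 371 (the parts of T(371, 5) cannot all be equal).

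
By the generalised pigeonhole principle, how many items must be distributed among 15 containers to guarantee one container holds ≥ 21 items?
n = (21 − 1)·15 + 1 = 301

By the generalised pigeonhole principle, to guarantee some box contains ≥ r objects we need more than (r − 1) · k objects total. Threshold: n = (r − 1) · k + 1. With r = 21 and k = 15: n = 20 · 15 + 1 = 300 + 1 = 301. For n = 300 = 20 · 15, we can put exactly 20 objects in every box, avoiding 21 in any single one — so 301 is tight.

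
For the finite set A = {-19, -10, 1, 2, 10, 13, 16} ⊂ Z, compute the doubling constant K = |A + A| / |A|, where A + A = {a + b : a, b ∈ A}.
K = |A + A| / |A| = 25/7

Enumerate A + A = {a + b : a, b ∈ A}. With |A| = 7, there are |A|^2 = 49 ordered sum pairs; collecting distinct values, A + A = {-38, -29, -20, -18, -17, -9, -8, -6, -3, 0, 2, 3, 4, 6, 11, 12, 14, 15, 17, 18, 20, 23, 26, 29, 32}, so |A + A| = 25. Thus K = 25/7. For comparison, the minimum possible |A + A| over all 7-element sets is 2·7 − 1 = 13 (so min K = 13/7), attained only by arithmetic progressions.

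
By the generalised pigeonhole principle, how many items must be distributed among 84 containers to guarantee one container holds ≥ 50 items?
n = (50 − 1)·84 + 1 = 4117

By the generalised pigeonhole principle, to guarantee some box contains ≥ r objects we need more than (r − 1) · k objects total. Threshold: n = (r − 1) · k + 1. With r = 50 and k = 84: n = 49 · 84 + 1 = 4116 + 1 = 4117. For n = 4116 = 49 · 84, we can put exactly 49 objects in every box, avoiding 50 in any single one — so 4117 is tight.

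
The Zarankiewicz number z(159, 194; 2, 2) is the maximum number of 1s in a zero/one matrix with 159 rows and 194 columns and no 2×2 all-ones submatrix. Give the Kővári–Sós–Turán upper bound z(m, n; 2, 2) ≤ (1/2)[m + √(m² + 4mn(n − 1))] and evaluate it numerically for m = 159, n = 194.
z(159, 194; 2, 2) ≤ (1/2)[159 + √(159² + 4·159·194·193)] = (1/2)[159 + √23838393] = 2520.7288

Kővári–Sós–Turán: let r_1, ..., r_159 be the row sums and z = Σ r_i the total number of 1s. Each pair of columns can share at most one row with both entries 1 (else a 2×2 all-ones block appears), so Σ_i C(r_i, 2) ≤ C(194, 2) = 18721. By convexity Σ_i C(r_i, 2) ≥ 159·C(z/159, 2) = z(z − 159)/(2·159), giving z² − 159z − 159·194·193 ≤ 0 and hence z ≤ (1/2)[159 + √(25281 + 4·5953278)] = (1/2)[159 + √23838393] ≈ (1/2)(159 + 4882.4577) = 2520.7288.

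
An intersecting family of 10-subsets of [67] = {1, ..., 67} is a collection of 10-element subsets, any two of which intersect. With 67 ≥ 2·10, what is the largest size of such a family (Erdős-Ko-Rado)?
max |F| = C(66, 9) = 37014131440

Erdős-Ko-Rado (1961): when n ≥ 2k, max |F| = C(n−1, k−1). The bound is attained by the star {A : i ∈ A} for any fixed i ∈ [n]. Here C(67−1, 10−1) = C(66, 9) = 37014131440.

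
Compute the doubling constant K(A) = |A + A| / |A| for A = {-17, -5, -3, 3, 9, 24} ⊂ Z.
K = |A + A| / |A| = 19/6

Enumerate A + A = {a + b : a, b ∈ A}. With |A| = 6, there are |A|^2 = 36 ordered sum pairs; collecting distinct values, A + A = {-34, -22, -20, -14, -10, -8, -6, -2, 0, 4, 6, 7, 12, 18, 19, 21, 27, 33, 48}, so |A + A| = 19. Thus K = 19/6. For comparison, the minimum possible |A + A| over all 6-element sets is 2·6 − 1 = 11 (so min K = 11/6), attained only by arithmetic progressions.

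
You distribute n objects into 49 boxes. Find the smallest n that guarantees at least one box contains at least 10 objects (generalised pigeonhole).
n = (10 − 1)·49 + 1 = 442

By the generalised pigeonhole principle, to guarantee some box contains ≥ r objects we need more than (r − 1) · k objects total. Threshold: n = (r − 1) · k + 1. With r = 10 and k = 49: n = 9 · 49 + 1 = 441 + 1 = 442. For n = 441 = 9 · 49, we can put exactly 9 objects in every box, avoiding 10 in any single one — so 442 is tight.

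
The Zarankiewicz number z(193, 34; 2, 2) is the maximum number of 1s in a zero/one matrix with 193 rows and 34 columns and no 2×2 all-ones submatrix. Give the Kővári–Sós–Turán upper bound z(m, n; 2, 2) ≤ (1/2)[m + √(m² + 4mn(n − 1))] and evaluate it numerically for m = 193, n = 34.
z(193, 34; 2, 2) ≤ (1/2)[193 + √(193² + 4·193·34·33)] = (1/2)[193 + √903433] = 571.7455

Kővári–Sós–Turán: let r_1, ..., r_193 be the row sums and z = Σ r_i the total number of 1s. Each pair of columns can share at most one row with both entries 1 (else a 2×2 all-ones block appears), so Σ_i C(r_i, 2) ≤ C(34, 2) = 561. By convexity Σ_i C(r_i, 2) ≥ 193·C(z/193, 2) = z(z − 193)/(2·193), giving z² − 193z − 193·34·33 ≤ 0 and hence z ≤ (1/2)[193 + √(37249 + 4·216546)] = (1/2)[193 + √903433] ≈ (1/2)(193 + 950.4909) = 571.7455.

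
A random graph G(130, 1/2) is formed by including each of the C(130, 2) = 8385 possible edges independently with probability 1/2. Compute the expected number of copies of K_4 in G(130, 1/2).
E[# K_4] = C(130, 4) · (1/2)^C(4, 2) = 11358880 / 2^6 = 354965/2 = 177482.5

For each 4-subset S of vertices (there are C(130, 4) = 11358880 such S), let X_S = 1 if S induces a K_4 (all C(4, 2) = 6 edges present). Then P(X_S = 1) = (1/2)^6 = 1/64. By linearity of expectation, E[# K_4] = C(130, 4) · (1/2)^6 = 11358880 / 64 = 354965/2 = 177482.5.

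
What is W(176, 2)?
W(176, 2) = 176 + 1 = 177

A 2-term AP is any pair of integers, so a monochromatic 2-AP exists iff some colour is used at least twice. With 176 colours, the colouring i ↦ i on {1, ..., 176} uses each colour once, avoiding any monochromatic pair, so W(176, 2) > 176. For {1, ..., 177}, pigeonhole forces two integers of the same colour, which form a monochromatic 2-AP. Hence W(176, 2) = 177.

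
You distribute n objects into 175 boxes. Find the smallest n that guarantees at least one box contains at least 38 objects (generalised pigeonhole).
n = (38 − 1)·175 + 1 = 6476

By the generalised pigeonhole principle, to guarantee some box contains ≥ r objects we need more than (r − 1) · k objects total. Threshold: n = (r − 1) · k + 1. With r = 38 and k = 175: n = 37 · 175 + 1 = 6475 + 1 = 6476. For n = 6475 = 37 · 175, we can put exactly 37 objects in every box, avoiding 38 in any single one — so 6476 is tight.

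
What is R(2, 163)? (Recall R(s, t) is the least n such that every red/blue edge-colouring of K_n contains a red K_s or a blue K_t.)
R(2, 163) = 163

R(2, k) = k for all k ≥ 2: in a 2-colouring of K_k, either some edge is red (a red K_2) or all edges are blue (a blue K_k). And K_{162} coloured all-blue has no blue K_163, so R(2, 163) > 162. Hence R(2, 163) = 163.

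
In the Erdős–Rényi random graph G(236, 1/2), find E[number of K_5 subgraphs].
E[# K_5] = C(236, 5) · (1/2)^C(5, 2) = 5845994232 / 2^10 = 730749279/128 = 5708978.7421875

For each 5-subset S of vertices (there are C(236, 5) = 5845994232 such S), let X_S = 1 if S induces a K_5 (all C(5, 2) = 10 edges present). Then P(X_S = 1) = (1/2)^10 = 1/1024. By linearity of expectation, E[# K_5] = C(236, 5) · (1/2)^10 = 5845994232 / 1024 = 730749279/128 = 5708978.7421875.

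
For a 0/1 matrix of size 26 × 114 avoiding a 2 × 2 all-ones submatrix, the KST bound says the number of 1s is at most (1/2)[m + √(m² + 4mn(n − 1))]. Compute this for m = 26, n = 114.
z(26, 114; 2, 2) ≤ (1/2)[26 + √(26² + 4·26·114·113)] = (1/2)[26 + √1340404] = 591.8791

Kővári–Sós–Turán: let r_1, ..., r_26 be the row sums and z = Σ r_i the total number of 1s. Each pair of columns can share at most one row with both entries 1 (else a 2×2 all-ones block appears), so Σ_i C(r_i, 2) ≤ C(114, 2) = 6441. By convexity Σ_i C(r_i, 2) ≥ 26·C(z/26, 2) = z(z − 26)/(2·26), giving z² − 26z − 26·114·113 ≤ 0 and hence z ≤ (1/2)[26 + √(676 + 4·334932)] = (1/2)[26 + √1340404] ≈ (1/2)(26 + 1157.7582) = 591.8791.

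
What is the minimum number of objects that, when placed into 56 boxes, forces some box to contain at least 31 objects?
n = (31 − 1)·56 + 1 = 1681

By the generalised pigeonhole principle, to guarantee some box contains ≥ r objects we need more than (r − 1) · k objects total. Threshold: n = (r − 1) · k + 1. With r = 31 and k = 56: n = 30 · 56 + 1 = 1680 + 1 = 1681. For n = 1680 = 30 · 56, we can put exactly 30 objects in every box, avoiding 31 in any single one — so 1681 is tight.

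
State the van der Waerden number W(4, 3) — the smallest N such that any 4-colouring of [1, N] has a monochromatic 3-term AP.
W(4, 3) = 76

W(4, 3) = 76. The lower bound W(4, 3) > 75 comes from an explicit good 4-colouring of [1, 75]; the upper bound W(4, 3) ≤ 76 was verified by exhaustive search over 4-colourings of [1, 76].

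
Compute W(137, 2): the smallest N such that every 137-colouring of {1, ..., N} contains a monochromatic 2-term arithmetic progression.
W(137, 2) = 137 + 1 = 138

A 2-term AP is any pair of integers, so a monochromatic 2-AP exists iff some colour is used at least twice. With 137 colours, the colouring i ↦ i on {1, ..., 137} uses each colour once, avoiding any monochromatic pair, so W(137, 2) > 137. For {1, ..., 138}, pigeonhole forces two integers of the same colour, which form a monochromatic 2-AP. Hence W(137, 2) = 138.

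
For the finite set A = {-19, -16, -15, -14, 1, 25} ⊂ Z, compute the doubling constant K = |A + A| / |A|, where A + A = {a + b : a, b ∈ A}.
K = |A + A| / |A| = 20/6 = 10/3

Enumerate A + A = {a + b : a, b ∈ A}. With |A| = 6, there are |A|^2 = 36 ordered sum pairs; collecting distinct values, A + A = {-38, -35, -34, -33, -32, -31, -30, -29, -28, -18, -15, -14, -13, 2, 6, 9, 10, 11, 26, 50}, so |A + A| = 20. Thus K = 20/6 = 10/3. For comparison, the minimum possible |A + A| over all 6-element sets is 2·6 − 1 = 11 (so min K = 11/6), attained only by arithmetic progressions.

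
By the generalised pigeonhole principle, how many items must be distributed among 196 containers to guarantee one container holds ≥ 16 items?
n = (16 − 1)·196 + 1 = 2941

By the generalised pigeonhole principle, to guarantee some box contains ≥ r objects we need more than (r − 1) · k objects total. Threshold: n = (r − 1) · k + 1. With r = 16 and k = 196: n = 15 · 196 + 1 = 2940 + 1 = 2941. For n = 2940 = 15 · 196, we can put exactly 15 objects in every box, avoiding 16 in any single one — so 2941 is tight.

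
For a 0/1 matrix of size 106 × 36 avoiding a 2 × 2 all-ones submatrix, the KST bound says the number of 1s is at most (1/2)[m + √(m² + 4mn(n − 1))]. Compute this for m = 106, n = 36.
z(106, 36; 2, 2) ≤ (1/2)[106 + √(106² + 4·106·36·35)] = (1/2)[106 + √545476] = 422.2817

Kővári–Sós–Turán: let r_1, ..., r_106 be the row sums and z = Σ r_i the total number of 1s. Each pair of columns can share at most one row with both entries 1 (else a 2×2 all-ones block appears), so Σ_i C(r_i, 2) ≤ C(36, 2) = 630. By convexity Σ_i C(r_i, 2) ≥ 106·C(z/106, 2) = z(z − 106)/(2·106), giving z² − 106z − 106·36·35 ≤ 0 and hence z ≤ (1/2)[106 + √(11236 + 4·133560)] = (1/2)[106 + √545476] ≈ (1/2)(106 + 738.5635) = 422.2817.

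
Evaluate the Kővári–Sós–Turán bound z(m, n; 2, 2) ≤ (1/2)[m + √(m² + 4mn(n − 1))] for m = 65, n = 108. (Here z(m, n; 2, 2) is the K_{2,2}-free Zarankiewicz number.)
z(65, 108; 2, 2) ≤ (1/2)[65 + √(65² + 4·65·108·107)] = (1/2)[65 + √3008785] = 899.7925

Kővári–Sós–Turán: let r_1, ..., r_65 be the row sums and z = Σ r_i the total number of 1s. Each pair of columns can share at most one row with both entries 1 (else a 2×2 all-ones block appears), so Σ_i C(r_i, 2) ≤ C(108, 2) = 5778. By convexity Σ_i C(r_i, 2) ≥ 65·C(z/65, 2) = z(z − 65)/(2·65), giving z² − 65z − 65·108·107 ≤ 0 and hence z ≤ (1/2)[65 + √(4225 + 4·751140)] = (1/2)[65 + √3008785] ≈ (1/2)(65 + 1734.585) = 899.7925.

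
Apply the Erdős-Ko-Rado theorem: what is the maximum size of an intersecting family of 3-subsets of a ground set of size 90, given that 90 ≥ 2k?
max |F| = C(89, 2) = 3916

Erdős-Ko-Rado (1961): when n ≥ 2k, max |F| = C(n−1, k−1). The bound is attained by the star {A : i ∈ A} for any fixed i ∈ [n]. Here C(90−1, 3−1) = C(89, 2) = 3916.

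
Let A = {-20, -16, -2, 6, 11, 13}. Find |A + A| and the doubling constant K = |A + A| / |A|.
K = |A + A| / |A| = 21/6 = 7/2

Enumerate A + A = {a + b : a, b ∈ A}. With |A| = 6, there are |A|^2 = 36 ordered sum pairs; collecting distinct values, A + A = {-40, -36, -32, -22, -18, -14, -10, -9, -7, -5, -4, -3, 4, 9, 11, 12, 17, 19, 22, 24, 26}, so |A + A| = 21. Thus K = 21/6 = 7/2. For comparison, the minimum possible |A + A| over all 6-element sets is 2·6 − 1 = 11 (so min K = 11/6), attained only by arithmetic progressions.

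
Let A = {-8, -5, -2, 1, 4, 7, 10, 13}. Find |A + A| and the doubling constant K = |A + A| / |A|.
K = |A + A| / |A| = 15/8

Enumerate A + A = {a + b : a, b ∈ A}. With |A| = 8, there are |A|^2 = 64 ordered sum pairs; collecting distinct values, A + A = {-16, -13, -10, -7, -4, -1, 2, 5, 8, 11, 14, 17, 20, 23, 26}, so |A + A| = 15. Thus K = 15/8. Here |A + A| = 2|A| − 1 = 15, the minimum possible — so K = 15/8 is minimal, which holds iff A is an arithmetic progression.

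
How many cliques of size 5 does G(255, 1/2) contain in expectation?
E[# K_5] = C(255, 5) · (1/2)^C(5, 2) = 8637487551 / 2^10 ≈ 8435046.436523

For each 5-subset S of vertices (there are C(255, 5) = 8637487551 such S), let X_S = 1 if S induces a K_5 (all C(5, 2) = 10 edges present). Then P(X_S = 1) = (1/2)^10 = 1/1024. By linearity of expectation, E[# K_5] = C(255, 5) · (1/2)^10 = 8637487551 / 1024 ≈ 8435046.436523.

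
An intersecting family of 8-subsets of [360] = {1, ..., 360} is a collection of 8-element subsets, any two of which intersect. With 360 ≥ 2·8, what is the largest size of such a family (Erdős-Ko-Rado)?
max |F| = C(359, 7) = 143771059536281

Erdős-Ko-Rado (1961): when n ≥ 2k, max |F| = C(n−1, k−1). The bound is attained by the star {A : i ∈ A} for any fixed i ∈ [n]. Here C(360−1, 8−1) = C(359, 7) = 143771059536281.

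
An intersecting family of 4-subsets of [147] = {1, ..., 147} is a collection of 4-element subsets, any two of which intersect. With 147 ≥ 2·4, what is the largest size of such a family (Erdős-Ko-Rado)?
max |F| = C(146, 3) = 508080

The Erdős-Ko-Rado theorem states: for n ≥ 2k, an intersecting family of k-subsets of an n-element set has size at most C(n − 1, k − 1), with equality for 'star' families {A ⊆ [n] : |A| = k, i ∈ A} (fix an element i). For n = 147, k = 4: C(146, 3) = 508080.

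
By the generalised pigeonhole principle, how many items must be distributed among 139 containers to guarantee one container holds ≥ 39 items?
n = (39 − 1)·139 + 1 = 5283

By the generalised pigeonhole principle, to guarantee some box contains ≥ r objects we need more than (r − 1) · k objects total. Threshold: n = (r − 1) · k + 1. With r = 39 and k = 139: n = 38 · 139 + 1 = 5282 + 1 = 5283. For n = 5282 = 38 · 139, we can put exactly 38 objects in every box, avoiding 39 in any single one — so 5283 is tight.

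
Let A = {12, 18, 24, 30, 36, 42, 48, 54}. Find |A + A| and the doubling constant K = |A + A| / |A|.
K = |A + A| / |A| = 15/8

Enumerate A + A = {a + b : a, b ∈ A}. With |A| = 8, there are |A|^2 = 64 ordered sum pairs; collecting distinct values, A + A = {24, 30, 36, 42, 48, 54, 60, 66, 72, 78, 84, 90, 96, 102, 108}, so |A + A| = 15. Thus K = 15/8. Here |A + A| = 2|A| − 1 = 15, the minimum possible — so K = 15/8 is minimal, which holds iff A is an arithmetic progression.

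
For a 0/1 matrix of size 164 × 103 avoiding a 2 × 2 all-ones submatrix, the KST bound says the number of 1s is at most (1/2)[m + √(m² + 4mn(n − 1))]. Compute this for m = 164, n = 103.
z(164, 103; 2, 2) ≤ (1/2)[164 + √(164² + 4·164·103·102)] = (1/2)[164 + √6918832] = 1397.1836

Kővári–Sós–Turán: let r_1, ..., r_164 be the row sums and z = Σ r_i the total number of 1s. Each pair of columns can share at most one row with both entries 1 (else a 2×2 all-ones block appears), so Σ_i C(r_i, 2) ≤ C(103, 2) = 5253. By convexity Σ_i C(r_i, 2) ≥ 164·C(z/164, 2) = z(z − 164)/(2·164), giving z² − 164z − 164·103·102 ≤ 0 and hence z ≤ (1/2)[164 + √(26896 + 4·1722984)] = (1/2)[164 + √6918832] ≈ (1/2)(164 + 2630.3673) = 1397.1836.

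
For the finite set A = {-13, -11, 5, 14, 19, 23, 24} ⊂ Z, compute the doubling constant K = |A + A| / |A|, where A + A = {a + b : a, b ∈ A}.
K = |A + A| / |A| = 25/7

Enumerate A + A = {a + b : a, b ∈ A}. With |A| = 7, there are |A|^2 = 49 ordered sum pairs; collecting distinct values, A + A = {-26, -24, -22, -8, -6, 1, 3, 6, 8, 10, 11, 12, 13, 19, 24, 28, 29, 33, 37, 38, 42, 43, 46, 47, 48}, so |A + A| = 25. Thus K = 25/7. For comparison, the minimum possible |A + A| over all 7-element sets is 2·7 − 1 = 13 (so min K = 13/7), attained only by arithmetic progressions.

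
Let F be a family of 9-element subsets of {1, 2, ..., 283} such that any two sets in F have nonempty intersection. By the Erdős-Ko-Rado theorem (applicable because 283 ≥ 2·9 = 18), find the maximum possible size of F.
max |F| = C(282, 8) = 897353333100675

Erdős-Ko-Rado (1961): when n ≥ 2k, max |F| = C(n−1, k−1). The bound is attained by the star {A : i ∈ A} for any fixed i ∈ [n]. Here C(283−1, 9−1) = C(282, 8) = 897353333100675.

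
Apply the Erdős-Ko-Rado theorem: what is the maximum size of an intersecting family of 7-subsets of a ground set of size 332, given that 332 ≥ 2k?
max |F| = C(331, 6) = 1745197296766

Erdős-Ko-Rado (1961): when n ≥ 2k, max |F| = C(n−1, k−1). The bound is attained by the star {A : i ∈ A} for any fixed i ∈ [n]. Here C(332−1, 7−1) = C(331, 6) = 1745197296766.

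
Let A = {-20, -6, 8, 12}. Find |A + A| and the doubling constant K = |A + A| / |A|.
K = |A + A| / |A| = 9/4

Enumerate A + A = {a + b : a, b ∈ A}. With |A| = 4, there are |A|^2 = 16 ordered sum pairs; collecting distinct values, A + A = {-40, -26, -12, -8, 2, 6, 16, 20, 24}, so |A + A| = 9. Thus K = 9/4. For comparison, the minimum possible |A + A| over all 4-element sets is 2·4 − 1 = 7 (so min K = 7/4), attained only by arithmetic progressions.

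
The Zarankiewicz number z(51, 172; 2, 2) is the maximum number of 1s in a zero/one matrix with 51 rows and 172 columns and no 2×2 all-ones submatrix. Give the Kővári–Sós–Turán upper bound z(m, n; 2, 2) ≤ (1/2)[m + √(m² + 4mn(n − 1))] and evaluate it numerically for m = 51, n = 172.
z(51, 172; 2, 2) ≤ (1/2)[51 + √(51² + 4·51·172·171)] = (1/2)[51 + √6002649] = 1250.5152

Kővári–Sós–Turán: let r_1, ..., r_51 be the row sums and z = Σ r_i the total number of 1s. Each pair of columns can share at most one row with both entries 1 (else a 2×2 all-ones block appears), so Σ_i C(r_i, 2) ≤ C(172, 2) = 14706. By convexity Σ_i C(r_i, 2) ≥ 51·C(z/51, 2) = z(z − 51)/(2·51), giving z² − 51z − 51·172·171 ≤ 0 and hence z ≤ (1/2)[51 + √(2601 + 4·1500012)] = (1/2)[51 + √6002649] ≈ (1/2)(51 + 2450.0304) = 1250.5152.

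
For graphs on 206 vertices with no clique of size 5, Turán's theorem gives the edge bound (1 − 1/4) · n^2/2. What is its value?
Turán density bound = (3/4) · 206^2/2 = 31827/2 ≈ 15913.5

Turán's theorem: ex(n, K_{r+1}) is achieved by the complete r-partite Turán graph T(n, r) with parts as balanced as possible, and is at most (1 − 1/r) · n^2/2. For r = 4, n = 206: the density bound is (3/4) · 42436/2 = 31827/2 ≈ 15913.5. The integer-valued extremum is e(T(206, 4)) = 15913, which is strictly less than the density bound 31827/2 since 4 ∤ 206 (the parts of T(206, 4) cannot all be equal).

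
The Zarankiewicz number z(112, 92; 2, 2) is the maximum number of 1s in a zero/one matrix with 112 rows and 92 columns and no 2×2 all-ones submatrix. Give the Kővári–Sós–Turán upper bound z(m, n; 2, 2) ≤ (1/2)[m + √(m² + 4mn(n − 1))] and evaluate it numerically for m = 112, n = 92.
z(112, 92; 2, 2) ≤ (1/2)[112 + √(112² + 4·112·92·91)] = (1/2)[112 + √3763200] = 1025.9485

Kővári–Sós–Turán: let r_1, ..., r_112 be the row sums and z = Σ r_i the total number of 1s. Each pair of columns can share at most one row with both entries 1 (else a 2×2 all-ones block appears), so Σ_i C(r_i, 2) ≤ C(92, 2) = 4186. By convexity Σ_i C(r_i, 2) ≥ 112·C(z/112, 2) = z(z − 112)/(2·112), giving z² − 112z − 112·92·91 ≤ 0 and hence z ≤ (1/2)[112 + √(12544 + 4·937664)] = (1/2)[112 + √3763200] ≈ (1/2)(112 + 1939.8969) = 1025.9485.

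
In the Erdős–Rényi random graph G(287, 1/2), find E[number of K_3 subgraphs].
E[# K_3] = C(287, 3) · (1/2)^C(3, 2) = 3898895 / 2^3 = 487361.875

For each 3-subset S of vertices (there are C(287, 3) = 3898895 such S), let X_S = 1 if S induces a K_3 (all C(3, 2) = 3 edges present). Then P(X_S = 1) = (1/2)^3 = 1/8. By linearity of expectation, E[# K_3] = C(287, 3) · (1/2)^3 = 3898895 / 8 = 487361.875.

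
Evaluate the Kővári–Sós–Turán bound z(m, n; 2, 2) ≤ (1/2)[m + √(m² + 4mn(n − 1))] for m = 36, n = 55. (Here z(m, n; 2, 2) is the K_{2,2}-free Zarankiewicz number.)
z(36, 55; 2, 2) ≤ (1/2)[36 + √(36² + 4·36·55·54)] = (1/2)[36 + √428976] = 345.4813

Kővári–Sós–Turán: let r_1, ..., r_36 be the row sums and z = Σ r_i the total number of 1s. Each pair of columns can share at most one row with both entries 1 (else a 2×2 all-ones block appears), so Σ_i C(r_i, 2) ≤ C(55, 2) = 1485. By convexity Σ_i C(r_i, 2) ≥ 36·C(z/36, 2) = z(z − 36)/(2·36), giving z² − 36z − 36·55·54 ≤ 0 and hence z ≤ (1/2)[36 + √(1296 + 4·106920)] = (1/2)[36 + √428976] ≈ (1/2)(36 + 654.9626) = 345.4813.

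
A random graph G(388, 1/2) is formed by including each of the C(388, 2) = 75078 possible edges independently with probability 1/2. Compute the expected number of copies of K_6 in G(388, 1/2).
E[# K_6] = C(388, 6) · (1/2)^C(6, 2) = 4558145946816 / 2^15 = 71221030419/512 ≈ 139103575.037109

For each 6-subset S of vertices (there are C(388, 6) = 4558145946816 such S), let X_S = 1 if S induces a K_6 (all C(6, 2) = 15 edges present). Then P(X_S = 1) = (1/2)^15 = 1/32768. By linearity of expectation, E[# K_6] = C(388, 6) · (1/2)^15 = 4558145946816 / 32768 = 71221030419/512 ≈ 139103575.037109.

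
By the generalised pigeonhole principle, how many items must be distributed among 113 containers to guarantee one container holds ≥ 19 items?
n = (19 − 1)·113 + 1 = 2035

By the generalised pigeonhole principle, to guarantee some box contains ≥ r objects we need more than (r − 1) · k objects total. Threshold: n = (r − 1) · k + 1. With r = 19 and k = 113: n = 18 · 113 + 1 = 2034 + 1 = 2035. For n = 2034 = 18 · 113, we can put exactly 18 objects in every box, avoiding 19 in any single one — so 2035 is tight.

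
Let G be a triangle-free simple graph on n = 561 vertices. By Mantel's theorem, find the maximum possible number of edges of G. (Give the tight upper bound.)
ex(561, K_3) = ⌊561^2/4⌋ = 78680

Mantel (1907): a triangle-free graph on n vertices has at most ⌊n^2/4⌋ edges, with equality for the complete bipartite graph K_{⌊n/2⌋, ⌈n/2⌉}. For n = 561: ⌊561^2/4⌋ = ⌊314721/4⌋ = 78680. The extremal graph is K_{280, 281}, which has 280·281 = 78680 edges.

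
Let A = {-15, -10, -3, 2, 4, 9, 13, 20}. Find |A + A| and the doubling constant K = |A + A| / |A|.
K = |A + A| / |A| = 28/8 = 7/2

Enumerate A + A = {a + b : a, b ∈ A}. With |A| = 8, there are |A|^2 = 64 ordered sum pairs; collecting distinct values, A + A = {-30, -25, -20, -18, -13, -11, -8, -6, -2, -1, 1, 3, 4, 5, 6, 8, 10, 11, 13, 15, 17, 18, 22, 24, 26, 29, 33, 40}, so |A + A| = 28. Thus K = 28/8 = 7/2. For comparison, the minimum possible |A + A| over all 8-element sets is 2·8 − 1 = 15 (so min K = 15/8), attained only by arithmetic progressions.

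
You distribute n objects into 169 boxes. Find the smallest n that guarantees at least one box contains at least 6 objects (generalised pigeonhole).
n = (6 − 1)·169 + 1 = 846

By the generalised pigeonhole principle, to guarantee some box contains ≥ r objects we need more than (r − 1) · k objects total. Threshold: n = (r − 1) · k + 1. With r = 6 and k = 169: n = 5 · 169 + 1 = 845 + 1 = 846. For n = 845 = 5 · 169, we can put exactly 5 objects in every box, avoiding 6 in any single one — so 846 is tight.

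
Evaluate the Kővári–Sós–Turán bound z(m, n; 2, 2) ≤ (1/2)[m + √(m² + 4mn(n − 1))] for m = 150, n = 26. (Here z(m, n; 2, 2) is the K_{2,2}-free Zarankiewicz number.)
z(150, 26; 2, 2) ≤ (1/2)[150 + √(150² + 4·150·26·25)] = (1/2)[150 + √412500] = 396.1308

Kővári–Sós–Turán: let r_1, ..., r_150 be the row sums and z = Σ r_i the total number of 1s. Each pair of columns can share at most one row with both entries 1 (else a 2×2 all-ones block appears), so Σ_i C(r_i, 2) ≤ C(26, 2) = 325. By convexity Σ_i C(r_i, 2) ≥ 150·C(z/150, 2) = z(z − 150)/(2·150), giving z² − 150z − 150·26·25 ≤ 0 and hence z ≤ (1/2)[150 + √(22500 + 4·97500)] = (1/2)[150 + √412500] ≈ (1/2)(150 + 642.2616) = 396.1308.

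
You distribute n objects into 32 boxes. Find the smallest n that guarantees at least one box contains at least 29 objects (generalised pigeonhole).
n = (29 − 1)·32 + 1 = 897

By the generalised pigeonhole principle, to guarantee some box contains ≥ r objects we need more than (r − 1) · k objects total. Threshold: n = (r − 1) · k + 1. With r = 29 and k = 32: n = 28 · 32 + 1 = 896 + 1 = 897. For n = 896 = 28 · 32, we can put exactly 28 objects in every box, avoiding 29 in any single one — so 897 is tight.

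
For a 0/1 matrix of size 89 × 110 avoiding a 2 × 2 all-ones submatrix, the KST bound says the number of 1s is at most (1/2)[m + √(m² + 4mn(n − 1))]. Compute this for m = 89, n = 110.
z(89, 110; 2, 2) ≤ (1/2)[89 + √(89² + 4·89·110·109)] = (1/2)[89 + √4276361] = 1078.4682

Kővári–Sós–Turán: let r_1, ..., r_89 be the row sums and z = Σ r_i the total number of 1s. Each pair of columns can share at most one row with both entries 1 (else a 2×2 all-ones block appears), so Σ_i C(r_i, 2) ≤ C(110, 2) = 5995. By convexity Σ_i C(r_i, 2) ≥ 89·C(z/89, 2) = z(z − 89)/(2·89), giving z² − 89z − 89·110·109 ≤ 0 and hence z ≤ (1/2)[89 + √(7921 + 4·1067110)] = (1/2)[89 + √4276361] ≈ (1/2)(89 + 2067.9364) = 1078.4682.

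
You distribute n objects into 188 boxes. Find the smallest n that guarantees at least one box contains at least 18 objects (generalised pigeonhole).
n = (18 − 1)·188 + 1 = 3197

By the generalised pigeonhole principle, to guarantee some box contains ≥ r objects we need more than (r − 1) · k objects total. Threshold: n = (r − 1) · k + 1. With r = 18 and k = 188: n = 17 · 188 + 1 = 3196 + 1 = 3197. For n = 3196 = 17 · 188, we can put exactly 17 objects in every box, avoiding 18 in any single one — so 3197 is tight.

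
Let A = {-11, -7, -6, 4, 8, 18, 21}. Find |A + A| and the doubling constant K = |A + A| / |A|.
K = |A + A| / |A| = 26/7

Enumerate A + A = {a + b : a, b ∈ A}. With |A| = 7, there are |A|^2 = 49 ordered sum pairs; collecting distinct values, A + A = {-22, -18, -17, -14, -13, -12, -7, -3, -2, 1, 2, 7, 8, 10, 11, 12, 14, 15, 16, 22, 25, 26, 29, 36, 39, 42}, so |A + A| = 26. Thus K = 26/7. For comparison, the minimum possible |A + A| over all 7-element sets is 2·7 − 1 = 13 (so min K = 13/7), attained only by arithmetic progressions.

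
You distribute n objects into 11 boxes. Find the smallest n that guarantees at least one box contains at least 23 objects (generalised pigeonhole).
n = (23 − 1)·11 + 1 = 243

By the generalised pigeonhole principle, to guarantee some box contains ≥ r objects we need more than (r − 1) · k objects total. Threshold: n = (r − 1) · k + 1. With r = 23 and k = 11: n = 22 · 11 + 1 = 242 + 1 = 243. For n = 242 = 22 · 11, we can put exactly 22 objects in every box, avoiding 23 in any single one — so 243 is tight.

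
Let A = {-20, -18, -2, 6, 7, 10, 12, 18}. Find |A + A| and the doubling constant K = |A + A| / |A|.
K = |A + A| / |A| = 33/8

Enumerate A + A = {a + b : a, b ∈ A}. With |A| = 8, there are |A|^2 = 64 ordered sum pairs; collecting distinct values, A + A = {-40, -38, -36, -22, -20, -14, -13, -12, -11, -10, -8, -6, -4, -2, 0, 4, 5, 8, 10, 12, 13, 14, 16, 17, 18, 19, 20, 22, 24, 25, 28, 30, 36}, so |A + A| = 33. Thus K = 33/8. For comparison, the minimum possible |A + A| over all 8-element sets is 2·8 − 1 = 15 (so min K = 15/8), attained only by arithmetic progressions.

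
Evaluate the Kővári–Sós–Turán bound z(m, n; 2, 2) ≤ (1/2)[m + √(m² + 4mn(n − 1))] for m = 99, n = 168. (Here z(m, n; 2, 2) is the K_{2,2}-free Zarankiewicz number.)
z(99, 168; 2, 2) ≤ (1/2)[99 + √(99² + 4·99·168·167)] = (1/2)[99 + √11119977] = 1716.8315

Kővári–Sós–Turán: let r_1, ..., r_99 be the row sums and z = Σ r_i the total number of 1s. Each pair of columns can share at most one row with both entries 1 (else a 2×2 all-ones block appears), so Σ_i C(r_i, 2) ≤ C(168, 2) = 14028. By convexity Σ_i C(r_i, 2) ≥ 99·C(z/99, 2) = z(z − 99)/(2·99), giving z² − 99z − 99·168·167 ≤ 0 and hence z ≤ (1/2)[99 + √(9801 + 4·2777544)] = (1/2)[99 + √11119977] ≈ (1/2)(99 + 3334.663) = 1716.8315.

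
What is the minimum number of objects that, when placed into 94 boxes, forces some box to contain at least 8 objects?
n = (8 − 1)·94 + 1 = 659

By the generalised pigeonhole principle, to guarantee some box contains ≥ r objects we need more than (r − 1) · k objects total. Threshold: n = (r − 1) · k + 1. With r = 8 and k = 94: n = 7 · 94 + 1 = 658 + 1 = 659. For n = 658 = 7 · 94, we can put exactly 7 objects in every box, avoiding 8 in any single one — so 659 is tight.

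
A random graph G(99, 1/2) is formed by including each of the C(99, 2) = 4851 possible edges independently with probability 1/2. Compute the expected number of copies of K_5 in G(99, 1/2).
E[# K_5] = C(99, 5) · (1/2)^C(5, 2) = 71523144 / 2^10 = 8940393/128 = 69846.8203125

For each 5-subset S of vertices (there are C(99, 5) = 71523144 such S), let X_S = 1 if S induces a K_5 (all C(5, 2) = 10 edges present). Then P(X_S = 1) = (1/2)^10 = 1/1024. By linearity of expectation, E[# K_5] = C(99, 5) · (1/2)^10 = 71523144 / 1024 = 8940393/128 = 69846.8203125.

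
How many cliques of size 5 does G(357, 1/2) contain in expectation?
E[# K_5] = C(357, 5) · (1/2)^C(5, 2) = 46983275241 / 2^10 ≈ 45882104.727539

For each 5-subset S of vertices (there are C(357, 5) = 46983275241 such S), let X_S = 1 if S induces a K_5 (all C(5, 2) = 10 edges present). Then P(X_S = 1) = (1/2)^10 = 1/1024. By linearity of expectation, E[# K_5] = C(357, 5) · (1/2)^10 = 46983275241 / 1024 ≈ 45882104.727539.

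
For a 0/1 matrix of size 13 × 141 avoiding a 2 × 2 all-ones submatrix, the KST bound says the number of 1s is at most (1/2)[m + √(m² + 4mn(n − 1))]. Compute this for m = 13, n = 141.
z(13, 141; 2, 2) ≤ (1/2)[13 + √(13² + 4·13·141·140)] = (1/2)[13 + √1026649] = 513.1184

Kővári–Sós–Turán: let r_1, ..., r_13 be the row sums and z = Σ r_i the total number of 1s. Each pair of columns can share at most one row with both entries 1 (else a 2×2 all-ones block appears), so Σ_i C(r_i, 2) ≤ C(141, 2) = 9870. By convexity Σ_i C(r_i, 2) ≥ 13·C(z/13, 2) = z(z − 13)/(2·13), giving z² − 13z − 13·141·140 ≤ 0 and hence z ≤ (1/2)[13 + √(169 + 4·256620)] = (1/2)[13 + √1026649] ≈ (1/2)(13 + 1013.2369) = 513.1184.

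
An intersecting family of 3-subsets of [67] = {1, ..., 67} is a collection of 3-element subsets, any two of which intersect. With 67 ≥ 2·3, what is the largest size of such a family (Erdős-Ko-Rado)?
max |F| = C(66, 2) = 2145

The Erdős-Ko-Rado theorem states: for n ≥ 2k, an intersecting family of k-subsets of an n-element set has size at most C(n − 1, k − 1), with equality for 'star' families {A ⊆ [n] : |A| = k, i ∈ A} (fix an element i). For n = 67, k = 3: C(66, 2) = 2145.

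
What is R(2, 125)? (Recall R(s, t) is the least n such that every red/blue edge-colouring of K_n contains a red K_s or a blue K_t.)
R(2, 125) = 125

R(2, k) = k for all k ≥ 2: in a 2-colouring of K_k, either some edge is red (a red K_2) or all edges are blue (a blue K_k). And K_{124} coloured all-blue has no blue K_125, so R(2, 125) > 124. Hence R(2, 125) = 125.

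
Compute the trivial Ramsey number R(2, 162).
R(2, 162) = 162

R(2, k) = k for all k ≥ 2: in a 2-colouring of K_k, either some edge is red (a red K_2) or all edges are blue (a blue K_k). And K_{161} coloured all-blue has no blue K_162, so R(2, 162) > 161. Hence R(2, 162) = 162.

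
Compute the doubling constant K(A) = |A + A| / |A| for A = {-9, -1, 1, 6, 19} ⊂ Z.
K = |A + A| / |A| = 15/5 = 3

Enumerate A + A = {a + b : a, b ∈ A}. With |A| = 5, there are |A|^2 = 25 ordered sum pairs; collecting distinct values, A + A = {-18, -10, -8, -3, -2, 0, 2, 5, 7, 10, 12, 18, 20, 25, 38}, so |A + A| = 15. Thus K = 15/5 = 3. For comparison, the minimum possible |A + A| over all 5-element sets is 2·5 − 1 = 9 (so min K = 9/5), attained only by arithmetic progressions.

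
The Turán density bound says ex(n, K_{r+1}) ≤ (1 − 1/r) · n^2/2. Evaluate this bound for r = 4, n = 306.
Turán density bound = (3/4) · 306^2/2 = 70227/2 ≈ 35113.5

Turán's theorem: ex(n, K_{r+1}) is achieved by the complete r-partite Turán graph T(n, r) with parts as balanced as possible, and is at most (1 − 1/r) · n^2/2. For r = 4, n = 306: the density bound is (3/4) · 93636/2 = 70227/2 ≈ 35113.5. The integer-valued extremum is e(T(306, 4)) = 35113, which is strictly less than the density bound 70227/2 since 4 ∤ 306 (the parts of T(306, 4) cannot all be equal).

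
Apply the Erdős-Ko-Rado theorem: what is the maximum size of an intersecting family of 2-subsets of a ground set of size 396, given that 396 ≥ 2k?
max |F| = C(395, 1) = 395

The Erdős-Ko-Rado theorem states: for n ≥ 2k, an intersecting family of k-subsets of an n-element set has size at most C(n − 1, k − 1), with equality for 'star' families {A ⊆ [n] : |A| = k, i ∈ A} (fix an element i). For n = 396, k = 2: C(395, 1) = 395.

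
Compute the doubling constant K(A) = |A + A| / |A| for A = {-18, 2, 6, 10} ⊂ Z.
K = |A + A| / |A| = 9/4

Enumerate A + A = {a + b : a, b ∈ A}. With |A| = 4, there are |A|^2 = 16 ordered sum pairs; collecting distinct values, A + A = {-36, -16, -12, -8, 4, 8, 12, 16, 20}, so |A + A| = 9. Thus K = 9/4. For comparison, the minimum possible |A + A| over all 4-element sets is 2·4 − 1 = 7 (so min K = 7/4), attained only by arithmetic progressions.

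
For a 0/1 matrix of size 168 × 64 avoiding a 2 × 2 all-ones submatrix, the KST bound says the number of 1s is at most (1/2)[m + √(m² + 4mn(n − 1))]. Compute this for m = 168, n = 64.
z(168, 64; 2, 2) ≤ (1/2)[168 + √(168² + 4·168·64·63)] = (1/2)[168 + √2737728] = 911.3041

Kővári–Sós–Turán: let r_1, ..., r_168 be the row sums and z = Σ r_i the total number of 1s. Each pair of columns can share at most one row with both entries 1 (else a 2×2 all-ones block appears), so Σ_i C(r_i, 2) ≤ C(64, 2) = 2016. By convexity Σ_i C(r_i, 2) ≥ 168·C(z/168, 2) = z(z − 168)/(2·168), giving z² − 168z − 168·64·63 ≤ 0 and hence z ≤ (1/2)[168 + √(28224 + 4·677376)] = (1/2)[168 + √2737728] ≈ (1/2)(168 + 1654.6081) = 911.3041.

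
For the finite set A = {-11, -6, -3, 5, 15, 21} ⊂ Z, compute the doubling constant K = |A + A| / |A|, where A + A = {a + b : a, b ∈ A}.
K = |A + A| / |A| = 19/6

Enumerate A + A = {a + b : a, b ∈ A}. With |A| = 6, there are |A|^2 = 36 ordered sum pairs; collecting distinct values, A + A = {-22, -17, -14, -12, -9, -6, -1, 2, 4, 9, 10, 12, 15, 18, 20, 26, 30, 36, 42}, so |A + A| = 19. Thus K = 19/6. For comparison, the minimum possible |A + A| over all 6-element sets is 2·6 − 1 = 11 (so min K = 11/6), attained only by arithmetic progressions.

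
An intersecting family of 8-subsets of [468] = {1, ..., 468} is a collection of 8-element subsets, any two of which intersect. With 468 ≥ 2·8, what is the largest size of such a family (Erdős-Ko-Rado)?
max |F| = C(467, 7) = 918685974774788

Erdős-Ko-Rado (1961): when n ≥ 2k, max |F| = C(n−1, k−1). The bound is attained by the star {A : i ∈ A} for any fixed i ∈ [n]. Here C(468−1, 8−1) = C(467, 7) = 918685974774788.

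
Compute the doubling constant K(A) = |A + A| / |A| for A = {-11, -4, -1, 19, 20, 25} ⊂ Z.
K = |A + A| / |A| = 21/6 = 7/2

Enumerate A + A = {a + b : a, b ∈ A}. With |A| = 6, there are |A|^2 = 36 ordered sum pairs; collecting distinct values, A + A = {-22, -15, -12, -8, -5, -2, 8, 9, 14, 15, 16, 18, 19, 21, 24, 38, 39, 40, 44, 45, 50}, so |A + A| = 21. Thus K = 21/6 = 7/2. For comparison, the minimum possible |A + A| over all 6-element sets is 2·6 − 1 = 11 (so min K = 11/6), attained only by arithmetic progressions.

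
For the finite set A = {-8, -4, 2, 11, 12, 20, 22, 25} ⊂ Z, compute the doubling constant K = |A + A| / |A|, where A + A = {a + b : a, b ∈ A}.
K = |A + A| / |A| = 32/8 = 4

Enumerate A + A = {a + b : a, b ∈ A}. With |A| = 8, there are |A|^2 = 64 ordered sum pairs; collecting distinct values, A + A = {-16, -12, -8, -6, -2, 3, 4, 7, 8, 12, 13, 14, 16, 17, 18, 21, 22, 23, 24, 27, 31, 32, 33, 34, 36, 37, 40, 42, 44, 45, 47, 50}, so |A + A| = 32. Thus K = 32/8 = 4. For comparison, the minimum possible |A + A| over all 8-element sets is 2·8 − 1 = 15 (so min K = 15/8), attained only by arithmetic progressions.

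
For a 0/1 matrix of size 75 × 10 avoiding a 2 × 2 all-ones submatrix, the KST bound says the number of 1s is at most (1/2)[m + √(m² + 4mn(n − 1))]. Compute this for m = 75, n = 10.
z(75, 10; 2, 2) ≤ (1/2)[75 + √(75² + 4·75·10·9)] = (1/2)[75 + √32625] = 127.812

Kővári–Sós–Turán: let r_1, ..., r_75 be the row sums and z = Σ r_i the total number of 1s. Each pair of columns can share at most one row with both entries 1 (else a 2×2 all-ones block appears), so Σ_i C(r_i, 2) ≤ C(10, 2) = 45. By convexity Σ_i C(r_i, 2) ≥ 75·C(z/75, 2) = z(z − 75)/(2·75), giving z² − 75z − 75·10·9 ≤ 0 and hence z ≤ (1/2)[75 + √(5625 + 4·6750)] = (1/2)[75 + √32625] ≈ (1/2)(75 + 180.6239) = 127.812.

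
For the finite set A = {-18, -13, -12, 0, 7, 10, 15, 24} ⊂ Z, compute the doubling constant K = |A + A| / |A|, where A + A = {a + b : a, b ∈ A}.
K = |A + A| / |A| = 35/8

Enumerate A + A = {a + b : a, b ∈ A}. With |A| = 8, there are |A|^2 = 64 ordered sum pairs; collecting distinct values, A + A = {-36, -31, -30, -26, -25, -24, -18, -13, -12, -11, -8, -6, -5, -3, -2, 0, 2, 3, 6, 7, 10, 11, 12, 14, 15, 17, 20, 22, 24, 25, 30, 31, 34, 39, 48}, so |A + A| = 35. Thus K = 35/8. For comparison, the minimum possible |A + A| over all 8-element sets is 2·8 − 1 = 15 (so min K = 15/8), attained only by arithmetic progressions.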